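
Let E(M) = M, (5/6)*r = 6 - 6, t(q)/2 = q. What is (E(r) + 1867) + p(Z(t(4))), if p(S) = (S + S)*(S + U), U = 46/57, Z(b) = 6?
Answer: 37025/19 ≈ 1948.7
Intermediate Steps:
t(q) = 2*q
U = 46/57 (U = 46*(1/57) = 46/57 ≈ 0.80702)
r = 0 (r = 6*(6 - 6)/5 = (6/5)*0 = 0)
p(S) = 2*S*(46/57 + S) (p(S) = (S + S)*(S + 46/57) = (2*S)*(46/57 + S) = 2*S*(46/57 + S))
(E(r) + 1867) + p(Z(t(4))) = (0 + 1867) + (2/57)*6*(46 + 57*6) = 1867 + (2/57)*6*(46 + 342) = 1867 + (2/57)*6*388 = 1867 + 1552/19 = 37025/19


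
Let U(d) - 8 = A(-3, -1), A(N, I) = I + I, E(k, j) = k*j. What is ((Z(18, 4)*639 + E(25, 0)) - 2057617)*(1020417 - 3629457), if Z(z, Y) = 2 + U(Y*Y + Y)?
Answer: 5355067645200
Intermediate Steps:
E(k, j) = j*k
A(N, I) = 2*I
U(d) = 6 (U(d) = 8 + 2*(-1) = 8 - 2 = 6)
Z(z, Y) = 8 (Z(z, Y) = 2 + 6 = 8)
((Z(18, 4)*639 + E(25, 0)) - 2057617)*(1020417 - 3629457) = ((8*639 + 0*25) - 2057617)*(1020417 - 3629457) = ((5112 + 0) - 2057617)*(-2609040) = (5112 - 2057617)*(-2609040) = -2052505*(-2609040) = 5355067645200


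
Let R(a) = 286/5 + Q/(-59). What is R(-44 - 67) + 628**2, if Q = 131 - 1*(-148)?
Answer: 116358759/295 ≈ 3.9444e+5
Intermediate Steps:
Q = 279 (Q = 131 + 148 = 279)
R(a) = 15479/295 (R(a) = 286/5 + 279/(-59) = 286*(1/5) + 279*(-1/59) = 286/5 - 279/59 = 15479/295)
R(-44 - 67) + 628**2 = 15479/295 + 628**2 = 15479/295 + 394384 = 116358759/295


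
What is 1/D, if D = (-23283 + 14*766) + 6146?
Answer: -1/6413 ≈ -0.00015593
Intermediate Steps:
D = -6413 (D = (-23283 + 10724) + 6146 = -12559 + 6146 = -6413)
1/D = 1/(-6413) = -1/6413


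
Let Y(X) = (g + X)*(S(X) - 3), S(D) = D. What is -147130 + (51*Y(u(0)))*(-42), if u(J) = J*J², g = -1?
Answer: -153556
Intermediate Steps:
u(J) = J³
Y(X) = (-1 + X)*(-3 + X) (Y(X) = (-1 + X)*(X - 3) = (-1 + X)*(-3 + X))
-147130 + (51*Y(u(0)))*(-42) = -147130 + (51*(3 + (0³)² - 4*0³))*(-42) = -147130 + (51*(3 + 0² - 4*0))*(-42) = -147130 + (51*(3 + 0 + 0))*(-42) = -147130 + (51*3)*(-42) = -147130 + 153*(-42) = -147130 - 6426 = -153556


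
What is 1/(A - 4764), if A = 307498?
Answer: 1/302734 ≈ 3.3032e-6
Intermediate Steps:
1/(A - 4764) = 1/(307498 - 4764) = 1/302734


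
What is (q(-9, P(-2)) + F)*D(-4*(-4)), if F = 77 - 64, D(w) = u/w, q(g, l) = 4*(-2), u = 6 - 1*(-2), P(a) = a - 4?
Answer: 5/2 ≈ 2.5000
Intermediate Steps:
P(a) = -4 + a
u = 8 (u = 6 + 2 = 8)
q(g, l) = -8
D(w) = 8/w
F = 13
(q(-9, P(-2)) + F)*D(-4*(-4)) = (-8 + 13)*(8/((-4*(-4)))) = 5*(8/16) = 5*(8*(1/16)) = 5*(1/2) = 5/2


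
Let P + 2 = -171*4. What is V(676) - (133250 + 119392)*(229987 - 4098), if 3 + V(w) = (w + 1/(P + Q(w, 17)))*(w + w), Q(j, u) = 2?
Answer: -9758651049257/171 ≈ -5.7068e+10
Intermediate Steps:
P = -686 (P = -2 - 171*4 = -2 - 684 = -686)
V(w) = -3 + 2*w*(-1/684 + w) (V(w) = -3 + (w + 1/(-686 + 2))*(w + w) = -3 + (w + 1/(-684))*(2*w) = -3 + (w - 1/684)*(2*w) = -3 + (-1/684 + w)*(2*w) = -3 + 2*w*(-1/684 + w))
V(676) - (133250 + 119392)*(229987 - 4098) = (-3 + 2*676² - 1/342*676) - (133250 + 119392)*(229987 - 4098) = (-3 + 2*456976 - 338/171) - 252642*225889 = (-3 + 913952 - 338/171) - 1*57069048738 = 156284941/171 - 57069048738 = -9758651049257/171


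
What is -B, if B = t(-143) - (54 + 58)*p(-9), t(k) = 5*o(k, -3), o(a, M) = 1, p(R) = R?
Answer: -1013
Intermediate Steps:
t(k) = 5 (t(k) = 5*1 = 5)
B = 1013 (B = 5 - (54 + 58)*(-9) = 5 - 112*(-9) = 5 - 1*(-1008) = 5 + 1008 = 1013)
-B = -1*1013 = -1013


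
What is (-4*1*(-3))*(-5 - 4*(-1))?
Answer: -12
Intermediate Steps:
(-4*1*(-3))*(-5 - 4*(-1)) = (-4*(-3))*(-5 + 4) = 12*(-1) = -12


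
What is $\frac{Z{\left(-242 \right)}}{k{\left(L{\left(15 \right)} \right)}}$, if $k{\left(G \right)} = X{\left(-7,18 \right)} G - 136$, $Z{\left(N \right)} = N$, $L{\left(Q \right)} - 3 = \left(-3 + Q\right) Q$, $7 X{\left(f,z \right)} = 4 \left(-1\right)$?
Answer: $\frac{847}{842} \approx 1.0059$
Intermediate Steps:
$X{\left(f,z \right)} = - \frac{4}{7}$ ($X{\left(f,z \right)} = \frac{4 \left(-1\right)}{7} = \frac{1}{7} \left(-4\right) = - \frac{4}{7}$)
$L{\left(Q \right)} = 3 + Q \left(-3 + Q\right)$ ($L{\left(Q \right)} = 3 + \left(-3 + Q\right) Q = 3 + Q \left(-3 + Q\right)$)
$k{\left(G \right)} = -136 - \frac{4 G}{7}$ ($k{\left(G \right)} = - \frac{4 G}{7} - 136 = -136 - \frac{4 G}{7}$)
$\frac{Z{\left(-242 \right)}}{k{\left(L{\left(15 \right)} \right)}} = - \frac{242}{-136 - \frac{4 \left(3 + 15^{2} - 45\right)}{7}} = - \frac{242}{-136 - \frac{4 \left(3 + 225 - 45\right)}{7}} = - \frac{242}{-136 - \frac{732}{7}} = - \frac{242}{- \frac{1684}{7}} = \left(-242\right) \left(- \frac{7}{1684}\right) = \frac{847}{842}$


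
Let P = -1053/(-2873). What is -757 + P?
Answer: -167216/221 ≈ -756.63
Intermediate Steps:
P = 81/221 (P = -1053*(-1/2873) = 81/221 ≈ 0.36652)
-757 + P = -757 + 81/221 = -167216/221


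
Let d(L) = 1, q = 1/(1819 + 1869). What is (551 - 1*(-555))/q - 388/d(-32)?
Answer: 4078540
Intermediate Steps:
q = 1/3688 ≈ 0.00027115
(551 - 1*(-555))/q - 388/d(-32) = (551 - 1*(-555))/(1/3688) - 388/1 = (551 + 555)*3688 - 388*1 = 1106*3688 - 388 = 4078928 - 388 = 4078540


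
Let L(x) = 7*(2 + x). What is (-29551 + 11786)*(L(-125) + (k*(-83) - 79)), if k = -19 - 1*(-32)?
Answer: 35867535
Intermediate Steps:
L(x) = 14 + 7*x
k = 13 (k = -19 + 32 = 13)
(-29551 + 11786)*(L(-125) + (k*(-83) - 79)) = (-29551 + 11786)*((14 + 7*(-125)) + (13*(-83) - 79)) = -17765*((14 - 875) + (-1079 - 79)) = -17765*(-861 - 1158) = -17765*(-2019) = 35867535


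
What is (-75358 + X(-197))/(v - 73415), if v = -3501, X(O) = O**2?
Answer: 36549/76916 ≈ 0.47518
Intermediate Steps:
(-75358 + X(-197))/(v - 73415) = (-75358 + (-197)**2)/(-3501 - 73415) = (-75358 + 38809)/(-76916) = -36549*(-1/76916) = 36549/76916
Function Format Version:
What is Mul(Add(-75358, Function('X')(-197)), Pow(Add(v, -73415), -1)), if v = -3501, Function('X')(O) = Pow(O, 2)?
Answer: Rational(36549, 76916) ≈ 0.47518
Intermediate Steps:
Mul(Add(-75358, Function('X')(-197)), Pow(Add(v, -73415), -1)) = Mul(Add(-75358, Pow(-197, 2)), Pow(Add(-3501, -73415), -1)) = Mul(Add(-75358, 38809), Pow(-76916, -1)) = Mul(-36549, Rational(-1, 76916)) = Rational(36549, 76916)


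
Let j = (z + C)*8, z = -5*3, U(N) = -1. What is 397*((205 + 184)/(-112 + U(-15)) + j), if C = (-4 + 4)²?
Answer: -5537753/113 ≈ -49007.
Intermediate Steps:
C = 0 (C = 0² = 0)
z = -15
j = -120 (j = (-15 + 0)*8 = -15*8 = -120)
397*((205 + 184)/(-112 + U(-15)) + j) = 397*((205 + 184)/(-112 - 1) - 120) = 397*(389/(-113) - 120) = 397*(389*(-1/113) - 120) = 397*(-389/113 - 120) = 397*(-13949/113) = -5537753/113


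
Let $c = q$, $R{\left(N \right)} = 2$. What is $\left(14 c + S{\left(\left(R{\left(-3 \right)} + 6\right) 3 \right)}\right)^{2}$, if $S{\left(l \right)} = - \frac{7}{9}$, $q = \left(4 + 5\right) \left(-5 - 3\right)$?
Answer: $\frac{82428241}{81} \approx 1.0176 \cdot 10^{6}$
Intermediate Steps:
$q = -72$ ($q = 9 \left(-8\right) = -72$)
$c = -72$
$S{\left(l \right)} = - \frac{7}{9}$ ($S{\left(l \right)} = \left(-7\right) \frac{1}{9} = - \frac{7}{9}$)
$\left(14 c + S{\left(\left(R{\left(-3 \right)} + 6\right) 3 \right)}\right)^{2} = \left(14 \left(-72\right) - \frac{7}{9}\right)^{2} = \left(-1008 - \frac{7}{9}\right)^{2} = \left(- \frac{9079}{9}\right)^{2} = \frac{82428241}{81}$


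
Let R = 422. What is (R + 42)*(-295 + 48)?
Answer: -114608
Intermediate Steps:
(R + 42)*(-295 + 48) = (422 + 42)*(-295 + 48) = 464*(-247) = -114608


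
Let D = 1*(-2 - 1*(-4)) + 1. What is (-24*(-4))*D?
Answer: 288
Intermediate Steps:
D = 3 (D = 1*(-2 + 4) + 1 = 1*2 + 1 = 2 + 1 = 3)
(-24*(-4))*D = -24*(-4)*3 = 96*3 = 288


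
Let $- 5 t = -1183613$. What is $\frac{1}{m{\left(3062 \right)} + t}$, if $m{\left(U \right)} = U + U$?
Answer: $\frac{5}{1214233} \approx 4.1178 \cdot 10^{-6}$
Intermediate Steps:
$m{\left(U \right)} = 2 U$
$t = \frac{1183613}{5}$ ($t = \left(- \frac{1}{5}\right) \left(-1183613\right) = \frac{1183613}{5} \approx 2.3672 \cdot 10^{5}$)
$\frac{1}{m{\left(3062 \right)} + t} = \frac{1}{2 \cdot 3062 + \frac{1183613}{5}} = \frac{1}{6124 + \frac{1183613}{5}} = \frac{1}{\frac{1214233}{5}} = \frac{5}{1214233}$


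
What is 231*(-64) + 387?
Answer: -14397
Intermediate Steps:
231*(-64) + 387 = -14784 + 387 = -14397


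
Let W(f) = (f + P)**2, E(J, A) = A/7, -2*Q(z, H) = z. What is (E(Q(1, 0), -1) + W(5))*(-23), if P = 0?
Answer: -4002/7 ≈ -571.71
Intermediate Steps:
Q(z, H) = -z/2
E(J, A) = A/7 (E(J, A) = A*(1/7) = A/7)
W(f) = f**2 (W(f) = (f + 0)**2 = f**2)
(E(Q(1, 0), -1) + W(5))*(-23) = ((1/7)*(-1) + 5**2)*(-23) = (-1/7 + 25)*(-23) = (174/7)*(-23) = -4002/7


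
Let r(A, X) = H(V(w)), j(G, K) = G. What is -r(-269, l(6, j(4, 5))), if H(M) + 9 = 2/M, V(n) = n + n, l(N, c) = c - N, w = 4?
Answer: 35/4 ≈ 8.7500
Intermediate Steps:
V(n) = 2*n
H(M) = -9 + 2/M
r(A, X) = -35/4 (r(A, X) = -9 + 2/((2*4)) = -9 + 2/8 = -9 + 2*(⅛) = -9 + ¼ = -35/4)
-r(-269, l(6, j(4, 5))) = -1*(-35/4) = 35/4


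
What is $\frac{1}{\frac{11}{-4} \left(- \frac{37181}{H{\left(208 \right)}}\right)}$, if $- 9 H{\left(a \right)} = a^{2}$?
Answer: $- \frac{173056}{3680919} \approx -0.047014$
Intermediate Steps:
$H{\left(a \right)} = - \frac{a^{2}}{9}$
$\frac{1}{\frac{11}{-4} \left(- \frac{37181}{H{\left(208 \right)}}\right)} = \frac{1}{\frac{11}{-4} \left(- \frac{37181}{\left(- \frac{1}{9}\right) 208^{2}}\right)} = \frac{1}{11 \left(- \frac{1}{4}\right) \left(- \frac{37181}{\left(- \frac{1}{9}\right) 43264}\right)} = \frac{1}{\left(- \frac{11}{4}\right) \left(- \frac{37181}{- \frac{43264}{9}}\right)} = \frac{1}{\left(- \frac{11}{4}\right) \left(\left(-37181\right) \left(- \frac{9}{43264}\right)\right)} = \frac{1}{\left(- \frac{11}{4}\right) \frac{334629}{43264}} = \frac{1}{- \frac{3680919}{173056}} = - \frac{173056}{3680919}$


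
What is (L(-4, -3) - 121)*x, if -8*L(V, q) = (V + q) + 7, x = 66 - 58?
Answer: -968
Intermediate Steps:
x = 8
L(V, q) = -7/8 - V/8 - q/8 (L(V, q) = -((V + q) + 7)/8 = -(7 + V + q)/8 = -7/8 - V/8 - q/8)
(L(-4, -3) - 121)*x = ((-7/8 - ⅛*(-4) - ⅛*(-3)) - 121)*8 = ((-7/8 + ½ + 3/8) - 121)*8 = (0 - 121)*8 = -121*8 = -968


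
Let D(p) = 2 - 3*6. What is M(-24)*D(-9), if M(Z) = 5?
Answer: -80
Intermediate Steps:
D(p) = -16 (D(p) = 2 - 18 = -16)
M(-24)*D(-9) = 5*(-16) = -80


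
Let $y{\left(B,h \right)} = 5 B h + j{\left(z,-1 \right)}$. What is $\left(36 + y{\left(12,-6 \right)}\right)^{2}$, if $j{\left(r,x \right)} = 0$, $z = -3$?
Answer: $104976$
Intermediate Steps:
$y{\left(B,h \right)} = 5 B h$ ($y{\left(B,h \right)} = 5 B h + 0 = 5 B h$)
$\left(36 + y{\left(12,-6 \right)}\right)^{2} = \left(36 + 5 \cdot 12 \left(-6\right)\right)^{2} = \left(36 - 360\right)^{2} = \left(-324\right)^{2} = 104976$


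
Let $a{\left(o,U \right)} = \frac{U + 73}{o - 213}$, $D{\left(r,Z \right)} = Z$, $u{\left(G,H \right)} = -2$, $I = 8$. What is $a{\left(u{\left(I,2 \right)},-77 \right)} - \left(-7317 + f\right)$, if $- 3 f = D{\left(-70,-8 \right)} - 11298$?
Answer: $\frac{2288687}{645} \approx 3548.4$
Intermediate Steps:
$a{\left(o,U \right)} = \frac{73 + U}{-213 + o}$
$f = \frac{11306}{3}$ ($f = - \frac{-8 - 11298}{3} = \left(- \frac{1}{3}\right) \left(-11306\right) = \frac{11306}{3} \approx 3768.7$)
$a{\left(u{\left(I,2 \right)},-77 \right)} - \left(-7317 + f\right) = \frac{73 - 77}{-213 - 2} - \left(-7317 + \frac{11306}{3}\right) = \frac{1}{-215} \left(-4\right) - - \frac{10645}{3} = \left(- \frac{1}{215}\right) \left(-4\right) + \frac{10645}{3} = \frac{4}{215} + \frac{10645}{3} = \frac{2288687}{645}$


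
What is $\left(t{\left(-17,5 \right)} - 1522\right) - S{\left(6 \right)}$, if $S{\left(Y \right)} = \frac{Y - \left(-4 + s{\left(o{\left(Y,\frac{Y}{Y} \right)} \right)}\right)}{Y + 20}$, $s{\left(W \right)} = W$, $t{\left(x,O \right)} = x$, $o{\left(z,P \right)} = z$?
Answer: $- \frac{20009}{13} \approx -1539.2$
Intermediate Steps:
$S{\left(Y \right)} = \frac{4}{20 + Y}$ ($S{\left(Y \right)} = \frac{Y - \left(-4 + Y\right)}{Y + 20} = \frac{4}{20 + Y}$)
$\left(t{\left(-17,5 \right)} - 1522\right) - S{\left(6 \right)} = \left(-17 - 1522\right) - \frac{4}{20 + 6} = -1539 - \frac{4}{26} = -1539 - 4 \cdot \frac{1}{26} = -1539 - \frac{2}{13} = - \frac{20009}{13}$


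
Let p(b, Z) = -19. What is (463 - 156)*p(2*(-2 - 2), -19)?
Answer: -5833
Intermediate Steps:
(463 - 156)*p(2*(-2 - 2), -19) = (463 - 156)*(-19) = 307*(-19) = -5833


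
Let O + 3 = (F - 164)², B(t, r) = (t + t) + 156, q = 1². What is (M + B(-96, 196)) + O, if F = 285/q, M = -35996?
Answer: -21394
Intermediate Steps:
q = 1
B(t, r) = 156 + 2*t (B(t, r) = 2*t + 156 = 156 + 2*t)
F = 285 (F = 285/1 = 285*1 = 285)
O = 14638 (O = -3 + (285 - 164)² = -3 + 121² = -3 + 14641 = 14638)
(M + B(-96, 196)) + O = (-35996 + (156 + 2*(-96))) + 14638 = (-35996 + (156 - 192)) + 14638 = (-35996 - 36) + 14638 = -36032 + 14638 = -21394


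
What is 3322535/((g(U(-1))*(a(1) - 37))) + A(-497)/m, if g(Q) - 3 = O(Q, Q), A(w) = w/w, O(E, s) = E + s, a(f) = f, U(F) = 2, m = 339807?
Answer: -376340216831/28543788 ≈ -13185.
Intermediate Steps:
A(w) = 1
g(Q) = 3 + 2*Q (g(Q) = 3 + (Q + Q) = 3 + 2*Q)
3322535/((g(U(-1))*(a(1) - 37))) + A(-497)/m = 3322535/(((3 + 2*2)*(1 - 37))) + 1/339807 = 3322535/(((3 + 4)*(-36))) + 1*(1/339807) = 3322535/((7*(-36))) + 1/339807 = 3322535/(-252) + 1/339807 = 3322535*(-1/252) + 1/339807 = -3322535/252 + 1/339807 = -376340216831/28543788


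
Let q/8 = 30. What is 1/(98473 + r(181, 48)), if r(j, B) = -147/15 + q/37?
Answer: 185/18216892 ≈ 1.0155e-5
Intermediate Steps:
q = 240 (q = 8*30 = 240)
r(j, B) = -613/185 (r(j, B) = -147/15 + 240/37 = -147*1/15 + 240*(1/37) = -49/5 + 240/37 = -613/185)
1/(98473 + r(181, 48)) = 1/(98473 - 613/185) = 1/(18216892/185) = 185/18216892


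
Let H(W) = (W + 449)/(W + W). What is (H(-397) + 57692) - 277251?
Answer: -87164949/397 ≈ -2.1956e+5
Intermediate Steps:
H(W) = (449 + W)/(2*W) (H(W) = (449 + W)/((2*W)) = (449 + W)*(1/(2*W)) = (449 + W)/(2*W))
(H(-397) + 57692) - 277251 = ((1/2)*(449 - 397)/(-397) + 57692) - 277251 = ((1/2)*(-1/397)*52 + 57692) - 277251 = (-26/397 + 57692) - 277251 = 22903698/397 - 277251 = -87164949/397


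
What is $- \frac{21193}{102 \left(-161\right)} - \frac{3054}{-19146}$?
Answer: $\frac{75985661}{52402602} \approx 1.45$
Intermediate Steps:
$- \frac{21193}{102 \left(-161\right)} - \frac{3054}{-19146} = - \frac{21193}{-16422} - - \frac{509}{3191} = \left(-21193\right) \left(- \frac{1}{16422}\right) + \frac{509}{3191} = \frac{21193}{16422} + \frac{509}{3191} = \frac{75985661}{52402602}$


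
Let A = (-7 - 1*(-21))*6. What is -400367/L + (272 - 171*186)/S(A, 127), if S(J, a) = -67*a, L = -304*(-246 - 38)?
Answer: -684203379/734633024 ≈ -0.93135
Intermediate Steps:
A = 84 (A = (-7 + 21)*6 = 14*6 = 84)
L = 86336 (L = -304*(-284) = 86336)
-400367/L + (272 - 171*186)/S(A, 127) = -400367/86336 + (272 - 171*186)/((-67*127)) = -400367*1/86336 + (272 - 31806)/(-8509) = -400367/86336 - 31534*(-1/8509) = -400367/86336 + 31534/8509 = -684203379/734633024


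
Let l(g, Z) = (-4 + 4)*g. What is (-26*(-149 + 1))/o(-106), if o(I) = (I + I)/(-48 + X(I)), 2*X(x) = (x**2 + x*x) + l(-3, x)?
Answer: -10762856/53 ≈ -2.0307e+5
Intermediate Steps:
l(g, Z) = 0 (l(g, Z) = 0*g = 0)
X(x) = x**2 (X(x) = ((x**2 + x*x) + 0)/2 = ((x**2 + x**2) + 0)/2 = (2*x**2 + 0)/2 = (2*x**2)/2 = x**2)
o(I) = 2*I/(-48 + I**2) (o(I) = (I + I)/(-48 + I**2) = (2*I)/(-48 + I**2) = 2*I/(-48 + I**2))
(-26*(-149 + 1))/o(-106) = (-26*(-149 + 1))/((2*(-106)/(-48 + (-106)**2))) = (-26*(-148))/((2*(-106)/(-48 + 11236))) = 3848/((2*(-106)/11188)) = 3848/((2*(-106)*(1/11188))) = 3848/(-53/2797) = 3848*(-2797/53) = -10762856/53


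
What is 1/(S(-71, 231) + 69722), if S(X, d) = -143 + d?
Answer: 1/69810 ≈ 1.4325e-5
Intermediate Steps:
1/(S(-71, 231) + 69722) = 1/((-143 + 231) + 69722) = 1/(88 + 69722) = 1/69810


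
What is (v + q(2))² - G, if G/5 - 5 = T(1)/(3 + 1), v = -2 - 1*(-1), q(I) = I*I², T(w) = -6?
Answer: 63/2 ≈ 31.500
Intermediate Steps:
q(I) = I³
v = -1 (v = -2 + 1 = -1)
G = 35/2 (G = 25 + 5*(-6/(3 + 1)) = 25 + 5*(-6/4) = 25 + 5*((¼)*(-6)) = 25 + 5*(-3/2) = 25 - 15/2 = 35/2 ≈ 17.500)
(v + q(2))² - G = (-1 + 2³)² - 1*35/2 = (-1 + 8)² - 35/2 = 7² - 35/2 = 49 - 35/2 = 63/2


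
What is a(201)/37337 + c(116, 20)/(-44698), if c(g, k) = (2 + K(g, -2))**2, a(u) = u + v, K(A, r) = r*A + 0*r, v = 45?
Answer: -982065796/834444613 ≈ -1.1769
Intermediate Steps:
K(A, r) = A*r (K(A, r) = A*r + 0 = A*r)
a(u) = 45 + u (a(u) = u + 45 = 45 + u)
c(g, k) = (2 - 2*g)**2 (c(g, k) = (2 + g*(-2))**2 = (2 - 2*g)**2)
a(201)/37337 + c(116, 20)/(-44698) = (45 + 201)/37337 + (4*(1 - 1*116)**2)/(-44698) = 246*(1/37337) + (4*(1 - 116)**2)*(-1/44698) = 246/37337 + (4*(-115)**2)*(-1/44698) = 246/37337 + (4*13225)*(-1/44698) = 246/37337 + 52900*(-1/44698) = 246/37337 - 26450/22349 = -982065796/834444613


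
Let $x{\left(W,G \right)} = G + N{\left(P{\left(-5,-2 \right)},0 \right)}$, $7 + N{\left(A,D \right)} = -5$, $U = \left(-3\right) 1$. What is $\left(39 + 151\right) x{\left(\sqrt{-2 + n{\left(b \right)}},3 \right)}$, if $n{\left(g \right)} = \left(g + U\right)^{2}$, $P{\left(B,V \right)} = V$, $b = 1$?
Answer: $-1710$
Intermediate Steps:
$U = -3$
$N{\left(A,D \right)} = -12$ ($N{\left(A,D \right)} = -7 - 5 = -12$)
$n{\left(g \right)} = \left(-3 + g\right)^{2}$ ($n{\left(g \right)} = \left(g - 3\right)^{2} = \left(-3 + g\right)^{2}$)
$x{\left(W,G \right)} = -12 + G$ ($x{\left(W,G \right)} = G - 12 = -12 + G$)
$\left(39 + 151\right) x{\left(\sqrt{-2 + n{\left(b \right)}},3 \right)} = \left(39 + 151\right) \left(-12 + 3\right) = 190 \left(-9\right) = -1710$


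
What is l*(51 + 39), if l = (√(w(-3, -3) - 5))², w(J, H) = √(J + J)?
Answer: -450 + 90*I*√6 ≈ -450.0 + 220.45*I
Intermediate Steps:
w(J, H) = √2*√J (w(J, H) = √(2*J) = √2*√J)
l = -5 + I*√6 (l = (√(√2*√(-3) - 5))² = (√(√2*(I*√3) - 5))² = (√(I*√6 - 5))² = (√(-5 + I*√6))² = -5 + I*√6 ≈ -5.0 + 2.4495*I)
l*(51 + 39) = (-5 + I*√6)*(51 + 39) = (-5 + I*√6)*90 = -450 + 90*I*√6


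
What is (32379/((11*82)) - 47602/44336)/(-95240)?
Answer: -69630917/190437484864 ≈ -0.00036564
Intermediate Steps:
(32379/((11*82)) - 47602/44336)/(-95240) = (32379/902 - 47602*1/44336)*(-1/95240) = (32379*(1/902) - 23801/22168)*(-1/95240) = (32379/902 - 23801/22168)*(-1/95240) = (348154585/9997768)*(-1/95240) = -69630917/190437484864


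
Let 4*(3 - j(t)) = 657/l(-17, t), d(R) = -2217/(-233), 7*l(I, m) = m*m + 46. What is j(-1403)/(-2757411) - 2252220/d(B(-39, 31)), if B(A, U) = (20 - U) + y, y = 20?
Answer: -1265934420625540302893/5348231157778260 ≈ -2.3670e+5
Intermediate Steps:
B(A, U) = 40 - U (B(A, U) = (20 - U) + 20 = 40 - U)
l(I, m) = 46/7 + m²/7 (l(I, m) = (m*m + 46)/7 = (m² + 46)/7 = (46 + m²)/7 = 46/7 + m²/7)
d(R) = 2217/233 (d(R) = -2217*(-1/233) = 2217/233)
j(t) = 3 - 657/(4*(46/7 + t²/7))
j(-1403)/(-2757411) - 2252220/d(B(-39, 31)) = (3*(-1349 + 4*(-1403)²)/(4*(46 + (-1403)²)))/(-2757411) - 2252220/2217/233 = (3*(-1349 + 4*1968409)/(4*(46 + 1968409)))*(-1/2757411) - 2252220*233/2217 = ((¾)*(-1349 + 7873636)/1968455)*(-1/2757411) - 174922420/739 = ((¾)*(1/1968455)*7872287)*(-1/2757411) - 174922420/739 = (23616861/7873820)*(-1/2757411) - 174922420/739 = -7872287/7237119293340 - 174922420/739 = -1265934420625540302893/5348231157778260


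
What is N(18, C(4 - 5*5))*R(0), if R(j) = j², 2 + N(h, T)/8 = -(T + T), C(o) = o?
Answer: 0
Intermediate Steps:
N(h, T) = -16 - 16*T (N(h, T) = -16 + 8*(-(T + T)) = -16 + 8*(-2*T) = -16 - 16*T)
N(18, C(4 - 5*5))*R(0) = (-16 - 16*(4 - 5*5))*0² = (-16 - 16*(4 - 25))*0 = (-16 - 16*(-21))*0 = (-16 + 336)*0 = 320*0 = 0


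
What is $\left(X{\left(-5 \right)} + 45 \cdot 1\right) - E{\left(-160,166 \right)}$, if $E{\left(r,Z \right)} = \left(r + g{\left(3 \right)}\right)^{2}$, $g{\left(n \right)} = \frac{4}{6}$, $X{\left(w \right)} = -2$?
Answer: $- \frac{228097}{9} \approx -25344.0$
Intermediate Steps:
$g{\left(n \right)} = \frac{2}{3}$ ($g{\left(n \right)} = 4 \cdot \frac{1}{6} = \frac{2}{3}$)
$E{\left(r,Z \right)} = \left(\frac{2}{3} + r\right)^{2}$ ($E{\left(r,Z \right)} = \left(r + \frac{2}{3}\right)^{2} = \left(\frac{2}{3} + r\right)^{2}$)
$\left(X{\left(-5 \right)} + 45 \cdot 1\right) - E{\left(-160,166 \right)} = \left(-2 + 45 \cdot 1\right) - \frac{\left(2 + 3 \left(-160\right)\right)^{2}}{9} = \left(-2 + 45\right) - \frac{\left(2 - 480\right)^{2}}{9} = 43 - \frac{\left(-478\right)^{2}}{9} = 43 - \frac{1}{9} \cdot 228484 = 43 - \frac{228484}{9} = - \frac{228097}{9}$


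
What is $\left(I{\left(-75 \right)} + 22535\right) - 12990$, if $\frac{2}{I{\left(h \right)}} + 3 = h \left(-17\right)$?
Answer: $\frac{6070621}{636} \approx 9545.0$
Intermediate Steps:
$I{\left(h \right)} = \frac{2}{-3 - 17 h}$ ($I{\left(h \right)} = \frac{2}{-3 + h \left(-17\right)} = \frac{2}{-3 - 17 h}$)
$\left(I{\left(-75 \right)} + 22535\right) - 12990 = \left(- \frac{2}{3 + 17 \left(-75\right)} + 22535\right) - 12990 = \left(- \frac{2}{3 - 1275} + 22535\right) - 12990 = \left(- \frac{2}{-1272} + 22535\right) - 12990 = \left(\left(-2\right) \left(- \frac{1}{1272}\right) + 22535\right) - 12990 = \left(\frac{1}{636} + 22535\right) - 12990 = \frac{14332261}{636} - 12990 = \frac{6070621}{636}$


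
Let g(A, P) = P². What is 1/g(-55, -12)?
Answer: 1/144 ≈ 0.0069444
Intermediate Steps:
1/g(-55, -12) = 1/((-12)²) = 1/144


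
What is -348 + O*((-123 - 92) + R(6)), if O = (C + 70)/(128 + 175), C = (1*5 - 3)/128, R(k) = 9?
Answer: -3835751/9696 ≈ -395.60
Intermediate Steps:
C = 1/64 (C = (5 - 3)*(1/128) = 2*(1/128) = 1/64 ≈ 0.015625)
O = 4481/19392 (O = (1/64 + 70)/(128 + 175) = (4481/64)/303 = (4481/64)*(1/303) = 4481/19392 ≈ 0.23107)
-348 + O*((-123 - 92) + R(6)) = -348 + 4481*((-123 - 92) + 9)/19392 = -348 + 4481*(-215 + 9)/19392 = -348 + (4481/19392)*(-206) = -348 - 461543/9696 = -3835751/9696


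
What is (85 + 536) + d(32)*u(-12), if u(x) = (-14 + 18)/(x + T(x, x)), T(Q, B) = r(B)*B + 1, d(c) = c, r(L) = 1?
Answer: 14155/23 ≈ 615.43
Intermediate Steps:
T(Q, B) = 1 + B (T(Q, B) = 1*B + 1 = B + 1 = 1 + B)
u(x) = 4/(1 + 2*x) (u(x) = (-14 + 18)/(x + (1 + x)) = 4/(1 + 2*x))
(85 + 536) + d(32)*u(-12) = (85 + 536) + 32*(4/(1 + 2*(-12))) = 621 + 32*(4/(1 - 24)) = 621 + 32*(4/(-23)) = 621 + 32*(4*(-1/23)) = 621 + 32*(-4/23) = 621 - 128/23 = 14155/23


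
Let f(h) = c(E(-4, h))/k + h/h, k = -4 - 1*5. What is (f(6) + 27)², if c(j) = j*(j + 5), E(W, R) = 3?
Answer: 5776/9 ≈ 641.78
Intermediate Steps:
c(j) = j*(5 + j)
k = -9 (k = -4 - 5 = -9)
f(h) = -5/3 (f(h) = (3*(5 + 3))/(-9) + h/h = (3*8)*(-⅑) + 1 = 24*(-⅑) + 1 = -8/3 + 1 = -5/3)
(f(6) + 27)² = (-5/3 + 27)² = (76/3)² = 5776/9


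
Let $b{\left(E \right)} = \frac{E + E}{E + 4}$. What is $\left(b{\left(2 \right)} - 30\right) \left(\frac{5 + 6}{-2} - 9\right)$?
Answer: $\frac{1276}{3} \approx 425.33$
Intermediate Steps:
$b{\left(E \right)} = \frac{2 E}{4 + E}$
$\left(b{\left(2 \right)} - 30\right) \left(\frac{5 + 6}{-2} - 9\right) = \left(2 \cdot 2 \frac{1}{4 + 2} - 30\right) \left(\frac{5 + 6}{-2} - 9\right) = \left(2 \cdot 2 \cdot \frac{1}{6} - 30\right) \left(\left(- \frac{1}{2}\right) 11 - 9\right) = \left(2 \cdot 2 \cdot \frac{1}{6} - 30\right) \left(- \frac{11}{2} - 9\right) = \left(\frac{2}{3} - 30\right) \left(- \frac{29}{2}\right) = \left(- \frac{88}{3}\right) \left(- \frac{29}{2}\right) = \frac{1276}{3}$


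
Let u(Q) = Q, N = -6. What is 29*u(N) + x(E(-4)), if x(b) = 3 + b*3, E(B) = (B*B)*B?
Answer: -363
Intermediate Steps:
E(B) = B³ (E(B) = B²*B = B³)
x(b) = 3 + 3*b
29*u(N) + x(E(-4)) = 29*(-6) + (3 + 3*(-4)³) = -174 + (3 + 3*(-64)) = -174 + (3 - 192) = -174 - 189 = -363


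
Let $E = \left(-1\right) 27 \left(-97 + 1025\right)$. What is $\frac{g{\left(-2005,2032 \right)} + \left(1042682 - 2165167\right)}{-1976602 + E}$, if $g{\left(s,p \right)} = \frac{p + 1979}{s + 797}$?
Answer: $\frac{1355965891}{2418002864} \approx 0.56078$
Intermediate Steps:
$g{\left(s,p \right)} = \frac{1979 + p}{797 + s}$
$E = -25056$ ($E = \left(-27\right) 928 = -25056$)
$\frac{g{\left(-2005,2032 \right)} + \left(1042682 - 2165167\right)}{-1976602 + E} = \frac{\frac{1979 + 2032}{797 - 2005} + \left(1042682 - 2165167\right)}{-1976602 - 25056} = \frac{\frac{1}{-1208} \cdot 4011 - 1122485}{-2001658} = \left(\left(- \frac{1}{1208}\right) 4011 - 1122485\right) \left(- \frac{1}{2001658}\right) = \left(- \frac{4011}{1208} - 1122485\right) \left(- \frac{1}{2001658}\right) = \left(- \frac{1355965891}{1208}\right) \left(- \frac{1}{2001658}\right) = \frac{1355965891}{2418002864}$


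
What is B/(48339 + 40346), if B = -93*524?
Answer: -48732/88685 ≈ -0.54950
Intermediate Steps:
B = -48732
B/(48339 + 40346) = -48732/(48339 + 40346) = -48732/88685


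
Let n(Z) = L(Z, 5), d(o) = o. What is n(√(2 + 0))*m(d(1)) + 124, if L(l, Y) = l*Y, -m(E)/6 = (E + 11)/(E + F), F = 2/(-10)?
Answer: 124 - 450*√2 ≈ -512.40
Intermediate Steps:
F = -⅕ (F = 2*(-⅒) = -⅕ ≈ -0.20000)
m(E) = -6*(11 + E)/(-⅕ + E) (m(E) = -6*(E + 11)/(E - ⅕) = -6*(11 + E)/(-⅕ + E))
L(l, Y) = Y*l
n(Z) = 5*Z
n(√(2 + 0))*m(d(1)) + 124 = (5*√(2 + 0))*(30*(-11 - 1*1)/(-1 + 5*1)) + 124 = (5*√2)*(30*(-11 - 1)/(-1 + 5)) + 124 = (5*√2)*(30*(-12)/4) + 124 = (5*√2)*(30*(¼)*(-12)) + 124 = (5*√2)*(-90) + 124 = -450*√2 + 124 = 124 - 450*√2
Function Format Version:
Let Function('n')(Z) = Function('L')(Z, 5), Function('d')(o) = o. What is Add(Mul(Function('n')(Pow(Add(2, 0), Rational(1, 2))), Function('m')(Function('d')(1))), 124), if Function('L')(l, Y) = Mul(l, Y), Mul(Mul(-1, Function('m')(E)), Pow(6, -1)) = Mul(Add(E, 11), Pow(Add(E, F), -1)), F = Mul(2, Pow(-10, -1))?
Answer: Add(124, Mul(-450, Pow(2, Rational(1, 2)))) ≈ -512.40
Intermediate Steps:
F = Rational(-1, 5) (F = Mul(2, Rational(-1, 10)) = Rational(-1, 5) ≈ -0.20000)
Function('m')(E) = Mul(-6, Pow(Add(Rational(-1, 5), E), -1), Add(11, E)) (Function('m')(E) = Mul(-6, Mul(Add(E, 11), Pow(Add(E, Rational(-1, 5)), -1))) = Mul(-6, Mul(Add(11, E), Pow(Add(Rational(-1, 5), E), -1))) = Mul(-6, Mul(Pow(Add(Rational(-1, 5), E), -1), Add(11, E))) = Mul(-6, Pow(Add(Rational(-1, 5), E), -1), Add(11, E)))
Function('L')(l, Y) = Mul(Y, l)
Function('n')(Z) = Mul(5, Z)
Add(Mul(Function('n')(Pow(Add(2, 0), Rational(1, 2))), Function('m')(Function('d')(1))), 124) = Add(Mul(Mul(5, Pow(Add(2, 0), Rational(1, 2))), Mul(30, Pow(Add(-1, Mul(5, 1)), -1), Add(-11, Mul(-1, 1)))), 124) = Add(Mul(Mul(5, Pow(2, Rational(1, 2))), Mul(30, Pow(Add(-1, 5), -1), Add(-11, -1))), 124) = Add(Mul(Mul(5, Pow(2, Rational(1, 2))), Mul(30, Pow(4, -1), -12)), 124) = Add(Mul(Mul(5, Pow(2, Rational(1, 2))), Mul(30, Rational(1, 4), -12)), 124) = Add(Mul(Mul(5, Pow(2, Rational(1, 2))), -90), 124) = Add(Mul(-450, Pow(2, Rational(1, 2))), 124) = Add(124, Mul(-450, Pow(2, Rational(1, 2))))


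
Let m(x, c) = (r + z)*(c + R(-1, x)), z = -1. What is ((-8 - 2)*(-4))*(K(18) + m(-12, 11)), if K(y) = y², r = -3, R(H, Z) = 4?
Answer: 10560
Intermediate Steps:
m(x, c) = -16 - 4*c (m(x, c) = (-3 - 1)*(c + 4) = -4*(4 + c) = -16 - 4*c)
((-8 - 2)*(-4))*(K(18) + m(-12, 11)) = ((-8 - 2)*(-4))*(18² + (-16 - 4*11)) = (-10*(-4))*(324 + (-16 - 44)) = 40*(324 - 60) = 40*264 = 10560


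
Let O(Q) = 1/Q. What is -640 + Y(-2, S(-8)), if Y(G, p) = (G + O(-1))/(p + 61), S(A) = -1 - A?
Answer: -43523/68 ≈ -640.04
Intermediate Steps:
O(Q) = 1/Q
Y(G, p) = (-1 + G)/(61 + p) (Y(G, p) = (G + 1/(-1))/(p + 61) = (G - 1)/(61 + p) = (-1 + G)/(61 + p))
-640 + Y(-2, S(-8)) = -640 + (-1 - 2)/(61 + (-1 - 1*(-8))) = -640 - 3/(61 + (-1 + 8)) = -640 - 3/(61 + 7) = -640 - 3/68 = -43523/68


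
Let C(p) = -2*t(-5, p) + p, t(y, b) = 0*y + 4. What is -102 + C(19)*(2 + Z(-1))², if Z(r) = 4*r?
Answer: -58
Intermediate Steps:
t(y, b) = 4 (t(y, b) = 0 + 4 = 4)
C(p) = -8 + p (C(p) = -2*4 + p = -8 + p)
-102 + C(19)*(2 + Z(-1))² = -102 + (-8 + 19)*(2 + 4*(-1))² = -102 + 11*(2 - 4)² = -102 + 11*(-2)² = -102 + 11*4 = -102 + 44 = -58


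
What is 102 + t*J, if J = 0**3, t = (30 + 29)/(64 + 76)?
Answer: 102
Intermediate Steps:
t = 59/140 ≈ 0.42143
J = 0
102 + t*J = 102 + (59/140)*0 = 102 + 0 = 102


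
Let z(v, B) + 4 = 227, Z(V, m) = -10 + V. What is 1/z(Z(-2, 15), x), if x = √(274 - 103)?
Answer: 1/223 ≈ 0.0044843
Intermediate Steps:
x = 3*√19 (x = √171 = 3*√19 ≈ 13.077)
z(v, B) = 223 (z(v, B) = -4 + 227 = 223)
1/z(Z(-2, 15), x) = 1/223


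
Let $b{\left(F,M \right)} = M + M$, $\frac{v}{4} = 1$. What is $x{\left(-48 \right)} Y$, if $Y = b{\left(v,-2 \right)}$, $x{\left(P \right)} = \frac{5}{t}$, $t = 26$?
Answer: $- \frac{10}{13} \approx -0.76923$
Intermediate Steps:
$v = 4$ ($v = 4 \cdot 1 = 4$)
$b{\left(F,M \right)} = 2 M$
$x{\left(P \right)} = \frac{5}{26}$
$Y = -4$ ($Y = 2 \left(-2\right) = -4$)
$x{\left(-48 \right)} Y = \frac{5}{26} \left(-4\right) = - \frac{10}{13}$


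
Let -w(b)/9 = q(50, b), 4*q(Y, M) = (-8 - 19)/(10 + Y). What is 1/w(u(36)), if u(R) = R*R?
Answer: 80/81 ≈ 0.98765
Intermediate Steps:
u(R) = R**2
q(Y, M) = -27/(4*(10 + Y)) (q(Y, M) = ((-8 - 19)/(10 + Y))/4 = (-27/(10 + Y))/4 = -27/(4*(10 + Y)))
w(b) = 81/80 (w(b) = -(-243)/(40 + 4*50) = -(-243)/(40 + 200) = -(-243)/240 = -9*(-9/80) = 81/80)
1/w(u(36)) = 1/(81/80) = 80/81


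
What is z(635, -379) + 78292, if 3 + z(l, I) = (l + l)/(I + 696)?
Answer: 24818883/317 ≈ 78293.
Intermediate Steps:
z(l, I) = -3 + 2*l/(696 + I) (z(l, I) = -3 + (l + l)/(I + 696) = -3 + (2*l)/(696 + I) = -3 + 2*l/(696 + I))
z(635, -379) + 78292 = (-2088 - 3*(-379) + 2*635)/(696 - 379) + 78292 = (-2088 + 1137 + 1270)/317 + 78292 = (1/317)*319 + 78292 = 319/317 + 78292 = 24818883/317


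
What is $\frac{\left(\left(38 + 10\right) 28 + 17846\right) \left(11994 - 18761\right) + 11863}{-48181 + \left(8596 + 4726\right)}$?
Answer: $\frac{129846867}{34859} \approx 3724.9$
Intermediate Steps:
$\frac{\left(\left(38 + 10\right) 28 + 17846\right) \left(11994 - 18761\right) + 11863}{-48181 + \left(8596 + 4726\right)} = \frac{\left(48 \cdot 28 + 17846\right) \left(-6767\right) + 11863}{-48181 + 13322} = \frac{\left(1344 + 17846\right) \left(-6767\right) + 11863}{-34859} = \left(19190 \left(-6767\right) + 11863\right) \left(- \frac{1}{34859}\right) = \left(-129858730 + 11863\right) \left(- \frac{1}{34859}\right) = \left(-129846867\right) \left(- \frac{1}{34859}\right) = \frac{129846867}{34859}$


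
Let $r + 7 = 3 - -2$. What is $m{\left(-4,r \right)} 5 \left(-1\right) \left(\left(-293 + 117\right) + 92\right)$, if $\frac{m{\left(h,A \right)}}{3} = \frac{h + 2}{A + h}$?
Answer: $420$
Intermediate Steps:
$r = -2$ ($r = -7 + \left(3 - -2\right) = -7 + \left(3 + 2\right) = -7 + 5 = -2$)
$m{\left(h,A \right)} = \frac{3 \left(2 + h\right)}{A + h}$ ($m{\left(h,A \right)} = 3 \frac{h + 2}{A + h} = 3 \frac{2 + h}{A + h} = \frac{3 \left(2 + h\right)}{A + h}$)
$m{\left(-4,r \right)} 5 \left(-1\right) \left(\left(-293 + 117\right) + 92\right) = \frac{3 \left(2 - 4\right)}{-2 - 4} \cdot 5 \left(-1\right) \left(\left(-293 + 117\right) + 92\right) = 3 \frac{1}{-6} \left(-2\right) 5 \left(-1\right) \left(-176 + 92\right) = 3 \left(- \frac{1}{6}\right) \left(-2\right) 5 \left(-1\right) \left(-84\right) = 1 \cdot 5 \left(-1\right) \left(-84\right) = 5 \left(-1\right) \left(-84\right) = \left(-5\right) \left(-84\right) = 420$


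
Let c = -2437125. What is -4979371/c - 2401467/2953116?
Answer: 983553878629/799679203500 ≈ 1.2299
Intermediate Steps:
-4979371/c - 2401467/2953116 = -4979371/(-2437125) - 2401467/2953116 = -4979371*(-1/2437125) - 2401467*1/2953116 = 4979371/2437125 - 800489/984372 = 983553878629/799679203500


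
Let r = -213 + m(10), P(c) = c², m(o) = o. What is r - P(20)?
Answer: -603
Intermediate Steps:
r = -203 (r = -213 + 10 = -203)
r - P(20) = -203 - 1*20² = -203 - 1*400 = -203 - 400 = -603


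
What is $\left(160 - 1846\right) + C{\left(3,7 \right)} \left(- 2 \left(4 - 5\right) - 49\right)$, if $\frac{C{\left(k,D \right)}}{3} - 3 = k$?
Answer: $-2532$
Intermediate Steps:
$C{\left(k,D \right)} = 9 + 3 k$
$\left(160 - 1846\right) + C{\left(3,7 \right)} \left(- 2 \left(4 - 5\right) - 49\right) = \left(160 - 1846\right) + \left(9 + 3 \cdot 3\right) \left(- 2 \left(4 - 5\right) - 49\right) = \left(160 - 1846\right) + \left(9 + 9\right) \left(\left(-2\right) \left(-1\right) - 49\right) = -1686 + 18 \left(2 - 49\right) = -1686 + 18 \left(-47\right) = -1686 - 846 = -2532$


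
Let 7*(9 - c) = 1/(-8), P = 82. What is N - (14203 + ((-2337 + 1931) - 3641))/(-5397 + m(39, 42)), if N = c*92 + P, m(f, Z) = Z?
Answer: 9784007/10710 ≈ 913.54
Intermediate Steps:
c = 505/56 (c = 9 - ⅐/(-8) = 9 - ⅐*(-⅛) = 9 + 1/56 = 505/56 ≈ 9.0179)
N = 12763/14 (N = (505/56)*92 + 82 = 11615/14 + 82 = 12763/14 ≈ 911.64)
N - (14203 + ((-2337 + 1931) - 3641))/(-5397 + m(39, 42)) = 12763/14 - (14203 + ((-2337 + 1931) - 3641))/(-5397 + 42) = 12763/14 - (14203 + (-406 - 3641))/(-5355) = 12763/14 - (14203 - 4047)*(-1)/5355 = 12763/14 - 10156*(-1)/5355 = 12763/14 - 1*(-10156/5355) = 12763/14 + 10156/5355 = 9784007/10710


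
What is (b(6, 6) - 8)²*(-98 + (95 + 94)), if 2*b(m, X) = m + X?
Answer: 364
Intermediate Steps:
b(m, X) = X/2 + m/2 (b(m, X) = (m + X)/2 = (X + m)/2 = X/2 + m/2)
(b(6, 6) - 8)²*(-98 + (95 + 94)) = (((½)*6 + (½)*6) - 8)²*(-98 + (95 + 94)) = ((3 + 3) - 8)²*(-98 + 189) = (6 - 8)²*91 = (-2)²*91 = 4*91 = 364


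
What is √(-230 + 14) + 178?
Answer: 178 + 6*I*√6 ≈ 178.0 + 14.697*I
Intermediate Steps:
√(-230 + 14) + 178 = √(-216) + 178 = 6*I*√6 + 178 = 178 + 6*I*√6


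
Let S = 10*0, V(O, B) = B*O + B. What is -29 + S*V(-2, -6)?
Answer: -29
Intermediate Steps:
V(O, B) = B + B*O
S = 0
-29 + S*V(-2, -6) = -29 + 0*(-6*(1 - 2)) = -29 + 0*(-6*(-1)) = -29 + 0*6 = -29 + 0 = -29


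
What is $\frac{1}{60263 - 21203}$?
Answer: $\frac{1}{39060} \approx 2.5602 \cdot 10^{-5}$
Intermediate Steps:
$\frac{1}{60263 - 21203} = \frac{1}{39060}$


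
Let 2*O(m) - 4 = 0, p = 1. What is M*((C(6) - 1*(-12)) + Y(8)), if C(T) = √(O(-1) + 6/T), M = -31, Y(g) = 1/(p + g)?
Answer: -3379/9 - 31*√3 ≈ -429.14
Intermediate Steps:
Y(g) = 1/(1 + g)
O(m) = 2 (O(m) = 2 + (½)*0 = 2 + 0 = 2)
C(T) = √(2 + 6/T)
M*((C(6) - 1*(-12)) + Y(8)) = -31*((√(2 + 6/6) - 1*(-12)) + 1/(1 + 8)) = -31*((√(2 + 6*(⅙)) + 12) + 1/9) = -31*((√(2 + 1) + 12) + ⅑) = -31*((√3 + 12) + ⅑) = -31*((12 + √3) + ⅑) = -31*(109/9 + √3) = -3379/9 - 31*√3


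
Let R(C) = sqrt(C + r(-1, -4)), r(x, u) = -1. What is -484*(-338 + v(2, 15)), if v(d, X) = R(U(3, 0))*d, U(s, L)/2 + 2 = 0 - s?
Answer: 163592 - 968*I*sqrt(11) ≈ 1.6359e+5 - 3210.5*I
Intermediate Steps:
U(s, L) = -4 - 2*s (U(s, L) = -4 + 2*(0 - s) = -4 + 2*(-s) = -4 - 2*s)
R(C) = sqrt(-1 + C) (R(C) = sqrt(C - 1) = sqrt(-1 + C))
v(d, X) = I*d*sqrt(11) (v(d, X) = sqrt(-1 + (-4 - 2*3))*d = sqrt(-1 + (-4 - 6))*d = sqrt(-1 - 10)*d = sqrt(-11)*d = (I*sqrt(11))*d = I*d*sqrt(11))
-484*(-338 + v(2, 15)) = -484*(-338 + I*2*sqrt(11)) = -484*(-338 + 2*I*sqrt(11)) = 163592 - 968*I*sqrt(11)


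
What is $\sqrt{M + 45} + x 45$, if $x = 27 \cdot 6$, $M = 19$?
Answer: $7298$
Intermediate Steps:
$x = 162$
$\sqrt{M + 45} + x 45 = \sqrt{19 + 45} + 162 \cdot 45 = \sqrt{64} + 7290 = 8 + 7290 = 7298$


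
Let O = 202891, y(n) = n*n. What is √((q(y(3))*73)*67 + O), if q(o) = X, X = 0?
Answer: √202891 ≈ 450.43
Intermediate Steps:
y(n) = n²
q(o) = 0
√((q(y(3))*73)*67 + O) = √((0*73)*67 + 202891) = √(0*67 + 202891) = √(0 + 202891) = √202891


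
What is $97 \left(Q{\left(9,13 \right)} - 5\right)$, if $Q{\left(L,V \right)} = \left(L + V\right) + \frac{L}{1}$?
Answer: $2522$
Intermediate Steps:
$Q{\left(L,V \right)} = V + 2 L$ ($Q{\left(L,V \right)} = \left(L + V\right) + L 1 = \left(L + V\right) + L = V + 2 L$)
$97 \left(Q{\left(9,13 \right)} - 5\right) = 97 \left(\left(13 + 2 \cdot 9\right) - 5\right) = 97 \left(\left(13 + 18\right) - 5\right) = 97 \left(31 - 5\right) = 97 \cdot 26 = 2522$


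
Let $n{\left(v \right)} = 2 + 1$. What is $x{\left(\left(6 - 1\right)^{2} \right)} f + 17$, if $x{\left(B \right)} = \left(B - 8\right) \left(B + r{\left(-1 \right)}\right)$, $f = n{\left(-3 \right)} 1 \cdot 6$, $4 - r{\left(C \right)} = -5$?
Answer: $10421$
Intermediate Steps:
$r{\left(C \right)} = 9$ ($r{\left(C \right)} = 4 - -5 = 4 + 5 = 9$)
$n{\left(v \right)} = 3$
$f = 18$ ($f = 3 \cdot 1 \cdot 6 = 3 \cdot 6 = 18$)
$x{\left(B \right)} = \left(-8 + B\right) \left(9 + B\right)$ ($x{\left(B \right)} = \left(B - 8\right) \left(B + 9\right) = \left(-8 + B\right) \left(9 + B\right)$)
$x{\left(\left(6 - 1\right)^{2} \right)} f + 17 = \left(-72 + \left(6 - 1\right)^{2} + \left(\left(6 - 1\right)^{2}\right)^{2}\right) 18 + 17 = \left(-72 + 5^{2} + \left(5^{2}\right)^{2}\right) 18 + 17 = \left(-72 + 25 + 25^{2}\right) 18 + 17 = \left(-72 + 25 + 625\right) 18 + 17 = 578 \cdot 18 + 17 = 10404 + 17 = 10421$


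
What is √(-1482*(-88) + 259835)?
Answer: √390251 ≈ 624.70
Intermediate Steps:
√(-1482*(-88) + 259835) = √(130416 + 259835) = √390251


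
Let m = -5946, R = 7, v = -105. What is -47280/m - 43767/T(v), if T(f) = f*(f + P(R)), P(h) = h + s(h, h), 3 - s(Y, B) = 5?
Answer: 13122301/3468500 ≈ 3.7833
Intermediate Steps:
s(Y, B) = -2 (s(Y, B) = 3 - 1*5 = 3 - 5 = -2)
P(h) = -2 + h (P(h) = h - 2 = -2 + h)
T(f) = f*(5 + f) (T(f) = f*(f + (-2 + 7)) = f*(f + 5) = f*(5 + f))
-47280/m - 43767/T(v) = -47280/(-5946) - 43767*(-1/(105*(5 - 105))) = -47280*(-1/5946) - 43767/((-105*(-100))) = 7880/991 - 43767/10500 = 7880/991 - 43767*1/10500 = 7880/991 - 14589/3500 = 13122301/3468500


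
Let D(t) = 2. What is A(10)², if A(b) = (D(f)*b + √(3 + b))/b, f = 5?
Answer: (20 + √13)²/100 ≈ 5.5722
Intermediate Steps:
A(b) = (√(3 + b) + 2*b)/b (A(b) = (2*b + √(3 + b))/b = (√(3 + b) + 2*b)/b)
A(10)² = (2 + √(3 + 10)/10)² = (2 + √13/10)²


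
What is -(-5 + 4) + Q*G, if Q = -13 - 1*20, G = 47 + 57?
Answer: -3431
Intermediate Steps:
G = 104
Q = -33 (Q = -13 - 20 = -33)
-(-5 + 4) + Q*G = -(-5 + 4) - 33*104 = -1*(-1) - 3432 = 1 - 3432 = -3431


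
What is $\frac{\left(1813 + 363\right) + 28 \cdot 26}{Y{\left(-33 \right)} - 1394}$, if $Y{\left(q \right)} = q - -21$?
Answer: $- \frac{1452}{703} \approx -2.0654$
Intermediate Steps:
$Y{\left(q \right)} = 21 + q$ ($Y{\left(q \right)} = q + 21 = 21 + q$)
$\frac{\left(1813 + 363\right) + 28 \cdot 26}{Y{\left(-33 \right)} - 1394} = \frac{\left(1813 + 363\right) + 28 \cdot 26}{\left(21 - 33\right) - 1394} = \frac{2176 + 728}{-12 - 1394} = \frac{2904}{-1406} = 2904 \left(- \frac{1}{1406}\right) = - \frac{1452}{703}$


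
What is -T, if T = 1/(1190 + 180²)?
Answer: -1/33590 ≈ -2.9771e-5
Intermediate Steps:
T = 1/33590 (T = 1/(1190 + 32400) = 1/33590 ≈ 2.9771e-5)
-T = -1*1/33590 = -1/33590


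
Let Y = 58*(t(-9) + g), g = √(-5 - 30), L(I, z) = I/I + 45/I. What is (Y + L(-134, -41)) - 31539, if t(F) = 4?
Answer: -4195049/134 + 58*I*√35 ≈ -31306.0 + 343.13*I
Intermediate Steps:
L(I, z) = 1 + 45/I
g = I*√35 (g = √(-35) = I*√35 ≈ 5.9161*I)
Y = 232 + 58*I*√35 (Y = 58*(4 + I*√35) = 232 + 58*I*√35 ≈ 232.0 + 343.13*I)
(Y + L(-134, -41)) - 31539 = ((232 + 58*I*√35) + (45 - 134)/(-134)) - 31539 = ((232 + 58*I*√35) - 1/134*(-89)) - 31539 = ((232 + 58*I*√35) + 89/134) - 31539 = (31177/134 + 58*I*√35) - 31539 = -4195049/134 + 58*I*√35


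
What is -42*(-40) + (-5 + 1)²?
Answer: 1696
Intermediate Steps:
-42*(-40) + (-5 + 1)² = 1680 + (-4)² = 1680 + 16 = 1696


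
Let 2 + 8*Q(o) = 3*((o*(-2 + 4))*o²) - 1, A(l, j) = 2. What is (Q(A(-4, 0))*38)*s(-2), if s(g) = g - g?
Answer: 0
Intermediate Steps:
s(g) = 0
Q(o) = -3/8 + 3*o³/4 (Q(o) = -¼ + (3*((o*(-2 + 4))*o²) - 1)/8 = -¼ + (3*((o*2)*o²) - 1)/8 = -¼ + (3*((2*o)*o²) - 1)/8 = -¼ + (3*(2*o³) - 1)/8 = -¼ + (6*o³ - 1)/8 = -¼ + (-1 + 6*o³)/8 = -¼ + (-⅛ + 3*o³/4) = -3/8 + 3*o³/4)
(Q(A(-4, 0))*38)*s(-2) = ((-3/8 + (¾)*2³)*38)*0 = ((-3/8 + (¾)*8)*38)*0 = ((-3/8 + 6)*38)*0 = ((45/8)*38)*0 = (855/4)*0 = 0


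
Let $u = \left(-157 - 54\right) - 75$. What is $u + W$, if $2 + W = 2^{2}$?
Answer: $-284$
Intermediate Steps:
$u = -286$ ($u = -211 - 75 = -286$)
$W = 2$ ($W = -2 + 2^{2} = -2 + 4 = 2$)
$u + W = -286 + 2 = -284$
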